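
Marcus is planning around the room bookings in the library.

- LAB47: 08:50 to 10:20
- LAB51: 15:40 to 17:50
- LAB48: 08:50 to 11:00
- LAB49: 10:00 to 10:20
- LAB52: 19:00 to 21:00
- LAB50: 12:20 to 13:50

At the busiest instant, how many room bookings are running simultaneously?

3

Sweep the timeline, counting +1 at each start and −1 at each end (ends before starts at a tie):
08:50 start LAB47 → 1
08:50 start LAB48 → 2
10:00 start LAB49 → 3
10:20 end LAB47 → 2
10:20 end LAB49 → 1
11:00 end LAB48 → 0
12:20 start LAB50 → 1
13:50 end LAB50 → 0
15:40 start LAB51 → 1
17:50 end LAB51 → 0
19:00 start LAB52 → 1
21:00 end LAB52 → 0
Peak is 3, at 10:00 (LAB47, LAB48, LAB49).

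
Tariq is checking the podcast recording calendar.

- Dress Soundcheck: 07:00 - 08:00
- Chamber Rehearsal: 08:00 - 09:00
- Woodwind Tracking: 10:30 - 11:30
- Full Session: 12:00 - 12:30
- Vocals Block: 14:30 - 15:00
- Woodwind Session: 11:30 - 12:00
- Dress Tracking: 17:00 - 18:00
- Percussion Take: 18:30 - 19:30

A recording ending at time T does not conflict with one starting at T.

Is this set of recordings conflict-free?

Yes

Two intervals overlap when each starts before the other ends.
Sorted by start: Dress Soundcheck, Chamber Rehearsal, Woodwind Tracking, Woodwind Session, Full Session, Vocals Block, Dress Tracking, Percussion Take.
Chamber Rehearsal starts exactly when Dress Soundcheck ends (back-to-back, no overlap), so Dress Soundcheck has no further overlaps.
Woodwind Tracking starts after Chamber Rehearsal ends, so Chamber Rehearsal has no further overlaps.
Woodwind Session starts exactly when Woodwind Tracking ends (back-to-back, no overlap), so Woodwind Tracking has no further overlaps.
Full Session starts exactly when Woodwind Session ends (back-to-back, no overlap), so Woodwind Session has no further overlaps.
Vocals Block starts after Full Session ends, so Full Session has no further overlaps.
Dress Tracking starts after Vocals Block ends, so Vocals Block has no further overlaps.
Percussion Take starts after Dress Tracking ends.
Every pair is clear; the schedule has no overlaps.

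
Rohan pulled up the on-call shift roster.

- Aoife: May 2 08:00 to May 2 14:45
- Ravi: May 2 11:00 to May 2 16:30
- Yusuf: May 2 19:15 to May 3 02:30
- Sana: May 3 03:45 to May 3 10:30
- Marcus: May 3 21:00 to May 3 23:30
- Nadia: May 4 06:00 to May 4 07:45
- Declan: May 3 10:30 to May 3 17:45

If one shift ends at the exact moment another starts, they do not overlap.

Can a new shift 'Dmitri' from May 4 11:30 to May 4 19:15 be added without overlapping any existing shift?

Aoife: ends May 2 14:45 at or before Dmitri starts May 4 11:30 → clear.
Ravi: ends May 2 16:30 at or before Dmitri starts May 4 11:30 → clear.
Yusuf: ends May 3 02:30 at or before Dmitri starts May 4 11:30 → clear.
Sana: ends May 3 10:30 at or before Dmitri starts May 4 11:30 → clear.
Declan: ends May 3 17:45 at or before Dmitri starts May 4 11:30 → clear.
Marcus: ends May 3 23:30 at or before Dmitri starts May 4 11:30 → clear.
Nadia: ends May 4 07:45 at or before Dmitri starts May 4 11:30 → clear.

Yes — the slot is free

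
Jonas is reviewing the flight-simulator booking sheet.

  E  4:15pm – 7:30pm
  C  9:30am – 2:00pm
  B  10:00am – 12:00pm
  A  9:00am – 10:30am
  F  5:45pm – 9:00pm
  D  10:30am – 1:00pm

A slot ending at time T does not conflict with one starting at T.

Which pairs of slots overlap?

Two intervals overlap when each starts before the other ends.
Sorted by start: A, C, B, D, E, F.
C starts before A ends → A and C overlap.
B starts before A ends → A and B overlap.
D starts exactly when A ends (back-to-back, no overlap), so nothing later overlaps A either.
B starts before C ends → C and B overlap.
D starts before C ends → C and D overlap.
E starts after C ends, so nothing later overlaps C either.
D starts before B ends → B and D overlap.
E starts after B ends, so nothing later overlaps B either.
E starts after D ends, so nothing later overlaps D either.
F starts before E ends → E and F overlap.

A & B, A & C, B & C, B & D, C & D, E & F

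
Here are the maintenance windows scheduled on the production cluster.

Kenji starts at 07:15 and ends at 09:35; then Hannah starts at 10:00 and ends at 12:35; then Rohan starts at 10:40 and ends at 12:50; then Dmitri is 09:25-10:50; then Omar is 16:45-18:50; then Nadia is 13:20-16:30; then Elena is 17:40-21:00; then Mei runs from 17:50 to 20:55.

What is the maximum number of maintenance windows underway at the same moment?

Sort all start/end points and keep a running count:
07:15 start Kenji → 1
09:25 start Dmitri → 2
09:35 end Kenji → 1
10:00 start Hannah → 2
10:40 start Rohan → 3
10:50 end Dmitri → 2
12:35 end Hannah → 1
12:50 end Rohan → 0
13:20 start Nadia → 1
16:30 end Nadia → 0
16:45 start Omar → 1
17:40 start Elena → 2
17:50 start Mei → 3
18:50 end Omar → 2
20:55 end Mei → 1
21:00 end Elena → 0
Peak is 3, at 10:40 (Dmitri, Hannah, Rohan).

3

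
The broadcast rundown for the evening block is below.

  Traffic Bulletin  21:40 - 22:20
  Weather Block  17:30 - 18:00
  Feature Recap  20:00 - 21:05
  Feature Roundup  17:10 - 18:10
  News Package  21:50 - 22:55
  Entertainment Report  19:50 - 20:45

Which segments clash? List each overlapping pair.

Sorted by start: Feature Roundup, Weather Block, Entertainment Report, Feature Recap, Traffic Bulletin, News Package.
Weather Block starts before Feature Roundup ends → Feature Roundup and Weather Block overlap.
Entertainment Report starts after Feature Roundup ends; Feature Roundup is clear from here.
Entertainment Report starts after Weather Block ends; Weather Block is clear from here.
Feature Recap starts before Entertainment Report ends → Entertainment Report and Feature Recap overlap.
Traffic Bulletin starts after Entertainment Report ends; Entertainment Report is clear from here.
Traffic Bulletin starts after Feature Recap ends; Feature Recap is clear from here.
News Package starts before Traffic Bulletin ends → Traffic Bulletin and News Package overlap.

Entertainment Report & Feature Recap, Feature Roundup & Weather Block, News Package & Traffic Bulletin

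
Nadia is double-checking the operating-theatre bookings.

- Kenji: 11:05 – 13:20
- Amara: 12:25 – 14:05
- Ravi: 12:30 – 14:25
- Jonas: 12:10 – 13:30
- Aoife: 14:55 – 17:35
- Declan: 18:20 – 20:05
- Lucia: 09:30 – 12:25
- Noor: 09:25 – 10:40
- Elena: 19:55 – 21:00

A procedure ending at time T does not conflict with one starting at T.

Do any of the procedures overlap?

Check each pair: they overlap iff neither finishes before the other starts.
Sorted by start: Noor, Lucia, Kenji, Jonas, Amara, Ravi, Aoife, Declan, Elena.
Lucia starts before Noor ends → Noor and Lucia overlap.
That's a conflict, so the schedule is not conflict-free.

Yes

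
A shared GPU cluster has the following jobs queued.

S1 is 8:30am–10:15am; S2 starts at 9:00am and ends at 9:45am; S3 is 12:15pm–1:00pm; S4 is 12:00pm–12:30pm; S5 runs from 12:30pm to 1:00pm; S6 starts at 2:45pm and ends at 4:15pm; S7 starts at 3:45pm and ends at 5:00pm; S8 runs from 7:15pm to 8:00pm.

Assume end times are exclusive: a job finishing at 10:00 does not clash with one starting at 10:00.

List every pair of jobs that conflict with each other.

Check each pair: they overlap iff neither finishes before the other starts.
Sorted by start: S1, S2, S4, S3, S5, S6, S7, S8.
S2 starts before S1 ends → S1 and S2 overlap.
S4 starts after S1 ends, so S1 has no further overlaps.
S4 starts after S2 ends, so S2 has no further overlaps.
S3 starts before S4 ends → S4 and S3 overlap.
S5 starts exactly when S4 ends (back-to-back, no overlap), so S4 has no further overlaps.
S5 starts before S3 ends → S3 and S5 overlap.
S6 starts after S3 ends, so S3 has no further overlaps.
S6 starts after S5 ends, so S5 has no further overlaps.
S7 starts before S6 ends → S6 and S7 overlap.
S8 starts after S6 ends.
S8 starts after S7 ends.

S1 & S2, S3 & S4, S3 & S5, S6 & S7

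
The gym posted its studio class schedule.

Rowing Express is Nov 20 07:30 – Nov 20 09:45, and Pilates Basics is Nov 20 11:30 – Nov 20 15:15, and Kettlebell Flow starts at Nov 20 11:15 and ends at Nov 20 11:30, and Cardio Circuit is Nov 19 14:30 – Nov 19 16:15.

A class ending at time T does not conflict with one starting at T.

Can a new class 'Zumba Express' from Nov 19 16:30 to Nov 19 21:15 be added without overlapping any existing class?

Yes — the slot is free

Cardio Circuit: ends Nov 19 16:15 at or before Zumba Express starts Nov 19 16:30 → clear.
Rowing Express: starts Nov 20 07:30 at or after Zumba Express ends Nov 19 21:15 → clear.
Kettlebell Flow: starts Nov 20 11:15 at or after Zumba Express ends Nov 19 21:15 → clear.
Pilates Basics: starts Nov 20 11:30 at or after Zumba Express ends Nov 19 21:15 → clear.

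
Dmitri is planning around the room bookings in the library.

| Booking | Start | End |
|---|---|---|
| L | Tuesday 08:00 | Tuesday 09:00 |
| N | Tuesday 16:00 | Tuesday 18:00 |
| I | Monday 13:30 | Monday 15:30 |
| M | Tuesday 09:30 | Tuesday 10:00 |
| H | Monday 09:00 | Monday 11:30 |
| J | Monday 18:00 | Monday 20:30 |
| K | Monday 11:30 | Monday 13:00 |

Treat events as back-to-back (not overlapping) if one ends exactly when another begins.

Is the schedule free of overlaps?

Two intervals overlap when each starts before the other ends.
Sorted by start: H, K, I, J, L, M, N.
K starts exactly when H ends (back-to-back, no overlap) — done with H.
I starts after K ends — done with K.
J starts after I ends — done with I.
L starts after J ends — done with J.
M starts after L ends — done with L.
N starts after M ends.
Every pair is clear; the schedule has no overlaps.

Yes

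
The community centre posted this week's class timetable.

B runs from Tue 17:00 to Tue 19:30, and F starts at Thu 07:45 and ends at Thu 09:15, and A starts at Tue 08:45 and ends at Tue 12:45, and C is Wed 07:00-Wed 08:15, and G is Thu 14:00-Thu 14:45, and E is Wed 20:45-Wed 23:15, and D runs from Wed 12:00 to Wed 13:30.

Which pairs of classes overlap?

none

Sorted by start: A, B, C, D, E, F, G.
B starts after A ends, so A has no further overlaps.
C starts after B ends, so B has no further overlaps.
D starts after C ends, so C has no further overlaps.
E starts after D ends, so D has no further overlaps.
F starts after E ends, so E has no further overlaps.
G starts after F ends.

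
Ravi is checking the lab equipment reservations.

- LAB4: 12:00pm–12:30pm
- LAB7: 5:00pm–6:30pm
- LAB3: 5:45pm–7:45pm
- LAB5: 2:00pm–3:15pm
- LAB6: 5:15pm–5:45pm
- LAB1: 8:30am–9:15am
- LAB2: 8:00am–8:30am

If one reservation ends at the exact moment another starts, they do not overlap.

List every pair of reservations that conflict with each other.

LAB3 & LAB7, LAB6 & LAB7

Sorted by start: LAB2, LAB1, LAB4, LAB5, LAB7, LAB6, LAB3.
LAB1 starts exactly when LAB2 ends (back-to-back, no overlap); LAB2 is clear from here.
LAB4 starts after LAB1 ends; LAB1 is clear from here.
LAB5 starts after LAB4 ends; LAB4 is clear from here.
LAB7 starts after LAB5 ends; LAB5 is clear from here.
LAB6 starts before LAB7 ends → LAB7 and LAB6 overlap.
LAB3 starts before LAB7 ends → LAB7 and LAB3 overlap.
LAB3 starts exactly when LAB6 ends (back-to-back, no overlap).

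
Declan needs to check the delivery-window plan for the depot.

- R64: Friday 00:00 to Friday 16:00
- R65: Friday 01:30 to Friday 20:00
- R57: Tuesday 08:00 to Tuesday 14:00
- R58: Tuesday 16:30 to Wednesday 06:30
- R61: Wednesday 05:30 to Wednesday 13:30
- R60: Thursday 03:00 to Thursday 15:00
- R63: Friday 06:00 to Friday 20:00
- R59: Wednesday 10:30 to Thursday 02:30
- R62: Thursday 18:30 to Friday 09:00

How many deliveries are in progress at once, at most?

Sweep the timeline, counting +1 at each start and −1 at each end (ends before starts at a tie):
Tuesday 08:00 start R57 → 1
Tuesday 14:00 end R57 → 0
Tuesday 16:30 start R58 → 1
Wednesday 05:30 start R61 → 2
Wednesday 06:30 end R58 → 1
Wednesday 10:30 start R59 → 2
Wednesday 13:30 end R61 → 1
Thursday 02:30 end R59 → 0
Thursday 03:00 start R60 → 1
Thursday 15:00 end R60 → 0
Thursday 18:30 start R62 → 1
Friday 00:00 start R64 → 2
Friday 01:30 start R65 → 3
Friday 06:00 start R63 → 4
Friday 09:00 end R62 → 3
Friday 16:00 end R64 → 2
Friday 20:00 end R63 → 1
Friday 20:00 end R65 → 0
Peak is 4, at Friday 06:00 (R62, R63, R64, R65).

4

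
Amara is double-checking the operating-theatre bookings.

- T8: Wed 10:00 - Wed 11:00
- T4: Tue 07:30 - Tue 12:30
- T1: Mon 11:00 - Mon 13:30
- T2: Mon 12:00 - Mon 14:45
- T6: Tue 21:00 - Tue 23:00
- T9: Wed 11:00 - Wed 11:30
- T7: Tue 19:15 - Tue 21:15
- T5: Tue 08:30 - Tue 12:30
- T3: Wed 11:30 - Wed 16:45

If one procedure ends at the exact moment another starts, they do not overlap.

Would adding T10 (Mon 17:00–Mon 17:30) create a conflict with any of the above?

T1: ends Mon 13:30 at or before T10 starts Mon 17:00 → clear.
T2: ends Mon 14:45 at or before T10 starts Mon 17:00 → clear.
T4: starts Tue 07:30 at or after T10 ends Mon 17:30 → clear.
T5: starts Tue 08:30 at or after T10 ends Mon 17:30 → clear.
T7: starts Tue 19:15 at or after T10 ends Mon 17:30 → clear.
T6: starts Tue 21:00 at or after T10 ends Mon 17:30 → clear.
T8: starts Wed 10:00 at or after T10 ends Mon 17:30 → clear.
T9: starts Wed 11:00 at or after T10 ends Mon 17:30 → clear.
T3: starts Wed 11:30 at or after T10 ends Mon 17:30 → clear.

No — it doesn't clash with anything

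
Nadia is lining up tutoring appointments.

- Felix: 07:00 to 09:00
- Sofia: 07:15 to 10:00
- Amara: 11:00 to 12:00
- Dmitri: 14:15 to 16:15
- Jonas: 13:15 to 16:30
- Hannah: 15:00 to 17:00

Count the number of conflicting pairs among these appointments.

Sorted by start: Felix, Sofia, Amara, Jonas, Dmitri, Hannah.
Sofia starts before Felix ends → Felix and Sofia overlap.
Amara starts after Felix ends, so nothing later overlaps Felix either.
Amara starts after Sofia ends, so nothing later overlaps Sofia either.
Jonas starts after Amara ends, so nothing later overlaps Amara either.
Dmitri starts before Jonas ends → Jonas and Dmitri overlap.
Hannah starts before Jonas ends → Jonas and Hannah overlap.
Hannah starts before Dmitri ends → Dmitri and Hannah overlap.
Overlapping pairs: Dmitri & Hannah, Dmitri & Jonas, Felix & Sofia, Hannah & Jonas — 4 in total.

4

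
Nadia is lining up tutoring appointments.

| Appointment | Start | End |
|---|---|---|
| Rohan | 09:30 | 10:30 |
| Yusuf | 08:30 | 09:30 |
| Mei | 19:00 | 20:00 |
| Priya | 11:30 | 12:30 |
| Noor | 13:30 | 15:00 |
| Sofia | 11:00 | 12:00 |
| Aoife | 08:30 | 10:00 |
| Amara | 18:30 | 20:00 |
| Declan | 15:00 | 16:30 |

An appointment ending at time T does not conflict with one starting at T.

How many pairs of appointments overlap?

4

Sorted by start: Yusuf, Aoife, Rohan, Sofia, Priya, Noor, Declan, Amara, Mei.
Aoife starts before Yusuf ends → Yusuf and Aoife overlap.
Rohan starts exactly when Yusuf ends (back-to-back, no overlap), so nothing later overlaps Yusuf either.
Rohan starts before Aoife ends → Aoife and Rohan overlap.
Sofia starts after Aoife ends, so nothing later overlaps Aoife either.
Sofia starts after Rohan ends, so nothing later overlaps Rohan either.
Priya starts before Sofia ends → Sofia and Priya overlap.
Noor starts after Sofia ends, so nothing later overlaps Sofia either.
Noor starts after Priya ends, so nothing later overlaps Priya either.
Declan starts exactly when Noor ends (back-to-back, no overlap), so nothing later overlaps Noor either.
Amara starts after Declan ends, so nothing later overlaps Declan either.
Mei starts before Amara ends → Amara and Mei overlap.
Overlapping pairs: Amara & Mei, Aoife & Rohan, Aoife & Yusuf, Priya & Sofia — 4 in total.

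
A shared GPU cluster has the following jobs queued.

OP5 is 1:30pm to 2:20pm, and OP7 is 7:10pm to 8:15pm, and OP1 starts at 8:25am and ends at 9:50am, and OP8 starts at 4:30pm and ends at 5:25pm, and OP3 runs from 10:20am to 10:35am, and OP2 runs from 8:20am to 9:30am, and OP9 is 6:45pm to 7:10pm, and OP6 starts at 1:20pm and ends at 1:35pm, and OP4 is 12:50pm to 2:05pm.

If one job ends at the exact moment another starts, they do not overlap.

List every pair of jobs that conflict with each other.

Sorted by start: OP2, OP1, OP3, OP4, OP6, OP5, OP8, OP9, OP7.
OP1 starts before OP2 ends → OP2 and OP1 overlap.
OP3 starts after OP2 ends — done with OP2.
OP3 starts after OP1 ends — done with OP1.
OP4 starts after OP3 ends — done with OP3.
OP6 starts before OP4 ends → OP4 and OP6 overlap.
OP5 starts before OP4 ends → OP4 and OP5 overlap.
OP8 starts after OP4 ends — done with OP4.
OP5 starts before OP6 ends → OP6 and OP5 overlap.
OP8 starts after OP6 ends — done with OP6.
OP8 starts after OP5 ends — done with OP5.
OP9 starts after OP8 ends — done with OP8.
OP7 starts exactly when OP9 ends (back-to-back, no overlap).

OP1 & OP2, OP4 & OP5, OP4 & OP6, OP5 & OP6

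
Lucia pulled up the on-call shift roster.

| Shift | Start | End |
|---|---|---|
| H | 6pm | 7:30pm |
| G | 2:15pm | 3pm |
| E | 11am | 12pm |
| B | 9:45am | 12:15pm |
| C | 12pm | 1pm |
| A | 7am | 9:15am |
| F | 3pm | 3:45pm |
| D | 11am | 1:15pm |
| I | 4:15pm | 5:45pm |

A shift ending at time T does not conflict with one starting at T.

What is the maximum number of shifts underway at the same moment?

3

Sort all start/end points and keep a running count:
7am start A → 1
9:15am end A → 0
9:45am start B → 1
11am start D → 2
11am start E → 3
12pm end E → 2
12pm start C → 3
12:15pm end B → 2
1pm end C → 1
1:15pm end D → 0
2:15pm start G → 1
3pm end G → 0
3pm start F → 1
3:45pm end F → 0
4:15pm start I → 1
5:45pm end I → 0
6pm start H → 1
7:30pm end H → 0
Peak is 3, at 11am (B, D, E).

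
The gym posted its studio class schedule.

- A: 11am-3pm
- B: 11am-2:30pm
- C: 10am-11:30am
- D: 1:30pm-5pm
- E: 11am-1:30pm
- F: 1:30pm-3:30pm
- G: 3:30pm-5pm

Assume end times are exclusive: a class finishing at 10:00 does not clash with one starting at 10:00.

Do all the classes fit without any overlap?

Sorted by start: C, A, B, E, D, F, G.
A starts before C ends → C and A overlap.
That's a conflict, so the schedule is not conflict-free.

No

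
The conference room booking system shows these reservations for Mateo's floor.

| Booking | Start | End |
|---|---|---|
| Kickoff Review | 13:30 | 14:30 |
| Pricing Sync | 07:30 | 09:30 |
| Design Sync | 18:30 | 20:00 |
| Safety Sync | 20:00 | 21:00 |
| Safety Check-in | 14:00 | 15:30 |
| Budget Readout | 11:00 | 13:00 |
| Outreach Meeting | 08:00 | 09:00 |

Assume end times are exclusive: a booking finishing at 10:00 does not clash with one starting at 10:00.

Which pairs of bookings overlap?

Kickoff Review & Safety Check-in, Outreach Meeting & Pricing Sync

Sorted by start: Pricing Sync, Outreach Meeting, Budget Readout, Kickoff Review, Safety Check-in, Design Sync, Safety Sync.
Outreach Meeting starts before Pricing Sync ends → Pricing Sync and Outreach Meeting overlap.
Budget Readout starts after Pricing Sync ends, so nothing later overlaps Pricing Sync either.
Budget Readout starts after Outreach Meeting ends, so nothing later overlaps Outreach Meeting either.
Kickoff Review starts after Budget Readout ends, so nothing later overlaps Budget Readout either.
Safety Check-in starts before Kickoff Review ends → Kickoff Review and Safety Check-in overlap.
Design Sync starts after Kickoff Review ends, so nothing later overlaps Kickoff Review either.
Design Sync starts after Safety Check-in ends, so nothing later overlaps Safety Check-in either.
Safety Sync starts exactly when Design Sync ends (back-to-back, no overlap).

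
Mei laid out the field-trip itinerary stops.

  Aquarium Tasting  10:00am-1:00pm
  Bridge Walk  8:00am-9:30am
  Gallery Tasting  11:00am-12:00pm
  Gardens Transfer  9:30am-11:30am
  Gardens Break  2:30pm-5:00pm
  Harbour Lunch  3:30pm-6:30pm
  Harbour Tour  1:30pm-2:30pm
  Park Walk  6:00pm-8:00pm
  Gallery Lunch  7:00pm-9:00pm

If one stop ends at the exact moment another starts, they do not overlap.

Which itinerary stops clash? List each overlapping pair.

Aquarium Tasting & Gallery Tasting, Aquarium Tasting & Gardens Transfer, Gallery Lunch & Park Walk, Gallery Tasting & Gardens Transfer, Gardens Break & Harbour Lunch, Harbour Lunch & Park Walk

Two intervals overlap when each starts before the other ends.
Sorted by start: Bridge Walk, Gardens Transfer, Aquarium Tasting, Gallery Tasting, Harbour Tour, Gardens Break, Harbour Lunch, Park Walk, Gallery Lunch.
Gardens Transfer starts exactly when Bridge Walk ends (back-to-back, no overlap), so nothing later overlaps Bridge Walk either.
Aquarium Tasting starts before Gardens Transfer ends → Gardens Transfer and Aquarium Tasting overlap.
Gallery Tasting starts before Gardens Transfer ends → Gardens Transfer and Gallery Tasting overlap.
Harbour Tour starts after Gardens Transfer ends, so nothing later overlaps Gardens Transfer either.
Gallery Tasting starts before Aquarium Tasting ends → Aquarium Tasting and Gallery Tasting overlap.
Harbour Tour starts after Aquarium Tasting ends, so nothing later overlaps Aquarium Tasting either.
Harbour Tour starts after Gallery Tasting ends, so nothing later overlaps Gallery Tasting either.
Gardens Break starts exactly when Harbour Tour ends (back-to-back, no overlap), so nothing later overlaps Harbour Tour either.
Harbour Lunch starts before Gardens Break ends → Gardens Break and Harbour Lunch overlap.
Park Walk starts after Gardens Break ends, so nothing later overlaps Gardens Break either.
Park Walk starts before Harbour Lunch ends → Harbour Lunch and Park Walk overlap.
Gallery Lunch starts after Harbour Lunch ends.
Gallery Lunch starts before Park Walk ends → Park Walk and Gallery Lunch overlap.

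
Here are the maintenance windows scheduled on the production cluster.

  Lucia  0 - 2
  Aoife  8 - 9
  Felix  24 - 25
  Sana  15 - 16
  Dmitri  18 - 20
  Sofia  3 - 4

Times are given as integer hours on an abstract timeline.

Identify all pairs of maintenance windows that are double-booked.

none

Sorted by start: Lucia, Sofia, Aoife, Sana, Dmitri, Felix.
Sofia starts after Lucia ends, so nothing later overlaps Lucia either.
Aoife starts after Sofia ends, so nothing later overlaps Sofia either.
Sana starts after Aoife ends, so nothing later overlaps Aoife either.
Dmitri starts after Sana ends, so nothing later overlaps Sana either.
Felix starts after Dmitri ends.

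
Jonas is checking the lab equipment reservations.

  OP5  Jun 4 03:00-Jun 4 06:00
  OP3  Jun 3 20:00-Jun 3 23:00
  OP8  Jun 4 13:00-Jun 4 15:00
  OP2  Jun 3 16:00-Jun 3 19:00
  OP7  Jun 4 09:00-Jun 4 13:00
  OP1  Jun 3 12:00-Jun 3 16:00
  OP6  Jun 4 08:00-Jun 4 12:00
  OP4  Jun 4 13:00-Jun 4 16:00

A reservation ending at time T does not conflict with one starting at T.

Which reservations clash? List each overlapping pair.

OP4 & OP8, OP6 & OP7

Sorted by start: OP1, OP2, OP3, OP5, OP6, OP7, OP4, OP8.
OP2 starts exactly when OP1 ends (back-to-back, no overlap), so OP1 has no further overlaps.
OP3 starts after OP2 ends, so OP2 has no further overlaps.
OP5 starts after OP3 ends, so OP3 has no further overlaps.
OP6 starts after OP5 ends, so OP5 has no further overlaps.
OP7 starts before OP6 ends → OP6 and OP7 overlap.
OP4 starts after OP6 ends, so OP6 has no further overlaps.
OP4 starts exactly when OP7 ends (back-to-back, no overlap), so OP7 has no further overlaps.
OP8 starts before OP4 ends → OP4 and OP8 overlap.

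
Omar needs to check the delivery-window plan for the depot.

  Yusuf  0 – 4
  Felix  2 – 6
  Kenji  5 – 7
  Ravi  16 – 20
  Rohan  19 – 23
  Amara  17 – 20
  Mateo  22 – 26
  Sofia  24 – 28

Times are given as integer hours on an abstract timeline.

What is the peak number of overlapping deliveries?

3

Walk through starts and ends in time order (an end at T is processed before a start at T):
0 start Yusuf → 1
2 start Felix → 2
4 end Yusuf → 1
5 start Kenji → 2
6 end Felix → 1
7 end Kenji → 0
16 start Ravi → 1
17 start Amara → 2
19 start Rohan → 3
20 end Amara → 2
20 end Ravi → 1
22 start Mateo → 2
23 end Rohan → 1
24 start Sofia → 2
26 end Mateo → 1
28 end Sofia → 0
Peak is 3, at 19 (Amara, Ravi, Rohan).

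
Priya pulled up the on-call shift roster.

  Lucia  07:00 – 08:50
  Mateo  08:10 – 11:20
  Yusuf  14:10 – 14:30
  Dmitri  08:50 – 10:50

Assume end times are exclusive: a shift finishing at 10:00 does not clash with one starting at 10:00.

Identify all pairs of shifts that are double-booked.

Dmitri & Mateo, Lucia & Mateo

Two intervals overlap when each starts before the other ends.
Sorted by start: Lucia, Mateo, Dmitri, Yusuf.
Mateo starts before Lucia ends → Lucia and Mateo overlap.
Dmitri starts exactly when Lucia ends (back-to-back, no overlap) — done with Lucia.
Dmitri starts before Mateo ends → Mateo and Dmitri overlap.
Yusuf starts after Mateo ends.
Yusuf starts after Dmitri ends.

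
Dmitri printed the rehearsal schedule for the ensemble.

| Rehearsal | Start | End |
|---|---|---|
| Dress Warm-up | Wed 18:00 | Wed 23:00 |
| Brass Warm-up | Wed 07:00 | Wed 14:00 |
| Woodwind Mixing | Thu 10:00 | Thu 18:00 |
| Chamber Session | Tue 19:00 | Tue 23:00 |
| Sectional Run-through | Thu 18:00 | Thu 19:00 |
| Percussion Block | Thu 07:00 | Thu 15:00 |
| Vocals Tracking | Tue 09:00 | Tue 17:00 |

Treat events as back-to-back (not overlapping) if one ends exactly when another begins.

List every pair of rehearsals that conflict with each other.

Percussion Block & Woodwind Mixing

Two intervals overlap when each starts before the other ends.
Sorted by start: Vocals Tracking, Chamber Session, Brass Warm-up, Dress Warm-up, Percussion Block, Woodwind Mixing, Sectional Run-through.
Chamber Session starts after Vocals Tracking ends, so Vocals Tracking has no further overlaps.
Brass Warm-up starts after Chamber Session ends, so Chamber Session has no further overlaps.
Dress Warm-up starts after Brass Warm-up ends, so Brass Warm-up has no further overlaps.
Percussion Block starts after Dress Warm-up ends, so Dress Warm-up has no further overlaps.
Woodwind Mixing starts before Percussion Block ends → Percussion Block and Woodwind Mixing overlap.
Sectional Run-through starts after Percussion Block ends.
Sectional Run-through starts exactly when Woodwind Mixing ends (back-to-back, no overlap).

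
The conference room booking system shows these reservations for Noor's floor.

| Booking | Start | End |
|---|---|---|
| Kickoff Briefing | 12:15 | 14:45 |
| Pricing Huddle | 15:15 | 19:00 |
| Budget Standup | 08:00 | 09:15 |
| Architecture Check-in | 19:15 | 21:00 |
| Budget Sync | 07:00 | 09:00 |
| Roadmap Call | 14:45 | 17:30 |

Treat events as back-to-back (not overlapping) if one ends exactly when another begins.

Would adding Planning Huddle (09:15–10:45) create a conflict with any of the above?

Budget Sync: ends 09:00 at or before Planning Huddle starts 09:15 → clear.
Budget Standup: ends 09:15 at or before Planning Huddle starts 09:15 → clear.
Kickoff Briefing: starts 12:15 at or after Planning Huddle ends 10:45 → clear.
Roadmap Call: starts 14:45 at or after Planning Huddle ends 10:45 → clear.
Pricing Huddle: starts 15:15 at or after Planning Huddle ends 10:45 → clear.
Architecture Check-in: starts 19:15 at or after Planning Huddle ends 10:45 → clear.

No — it doesn't clash with anything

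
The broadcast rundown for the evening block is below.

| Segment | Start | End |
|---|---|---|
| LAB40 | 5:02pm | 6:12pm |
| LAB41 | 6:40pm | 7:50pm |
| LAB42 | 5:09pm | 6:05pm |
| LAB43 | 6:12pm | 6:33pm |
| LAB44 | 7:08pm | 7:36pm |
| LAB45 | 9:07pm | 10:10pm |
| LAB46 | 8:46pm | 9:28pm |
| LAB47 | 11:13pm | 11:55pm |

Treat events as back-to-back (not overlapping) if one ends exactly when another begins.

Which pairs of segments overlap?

LAB40 & LAB42, LAB41 & LAB44, LAB45 & LAB46

Check each pair: they overlap iff neither finishes before the other starts.
Sorted by start: LAB40, LAB42, LAB43, LAB41, LAB44, LAB46, LAB45, LAB47.
LAB42 starts before LAB40 ends → LAB40 and LAB42 overlap.
LAB43 starts exactly when LAB40 ends (back-to-back, no overlap), so nothing later overlaps LAB40 either.
LAB43 starts after LAB42 ends, so nothing later overlaps LAB42 either.
LAB41 starts after LAB43 ends, so nothing later overlaps LAB43 either.
LAB44 starts before LAB41 ends → LAB41 and LAB44 overlap.
LAB46 starts after LAB41 ends, so nothing later overlaps LAB41 either.
LAB46 starts after LAB44 ends, so nothing later overlaps LAB44 either.
LAB45 starts before LAB46 ends → LAB46 and LAB45 overlap.
LAB47 starts after LAB46 ends.
LAB47 starts after LAB45 ends.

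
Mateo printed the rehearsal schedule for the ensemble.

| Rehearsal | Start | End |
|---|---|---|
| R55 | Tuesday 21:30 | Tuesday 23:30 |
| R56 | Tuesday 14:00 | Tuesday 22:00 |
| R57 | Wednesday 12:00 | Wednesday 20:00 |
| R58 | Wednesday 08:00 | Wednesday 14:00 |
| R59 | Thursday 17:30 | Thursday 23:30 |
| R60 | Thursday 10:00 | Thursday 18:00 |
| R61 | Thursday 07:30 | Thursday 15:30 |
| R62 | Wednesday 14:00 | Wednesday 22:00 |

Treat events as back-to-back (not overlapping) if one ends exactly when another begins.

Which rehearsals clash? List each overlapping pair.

Check each pair: they overlap iff neither finishes before the other starts.
Sorted by start: R56, R55, R58, R57, R62, R61, R60, R59.
R55 starts before R56 ends → R56 and R55 overlap.
R58 starts after R56 ends — done with R56.
R58 starts after R55 ends — done with R55.
R57 starts before R58 ends → R58 and R57 overlap.
R62 starts exactly when R58 ends (back-to-back, no overlap) — done with R58.
R62 starts before R57 ends → R57 and R62 overlap.
R61 starts after R57 ends — done with R57.
R61 starts after R62 ends — done with R62.
R60 starts before R61 ends → R61 and R60 overlap.
R59 starts after R61 ends.
R59 starts before R60 ends → R60 and R59 overlap.

R55 & R56, R57 & R58, R57 & R62, R59 & R60, R60 & R61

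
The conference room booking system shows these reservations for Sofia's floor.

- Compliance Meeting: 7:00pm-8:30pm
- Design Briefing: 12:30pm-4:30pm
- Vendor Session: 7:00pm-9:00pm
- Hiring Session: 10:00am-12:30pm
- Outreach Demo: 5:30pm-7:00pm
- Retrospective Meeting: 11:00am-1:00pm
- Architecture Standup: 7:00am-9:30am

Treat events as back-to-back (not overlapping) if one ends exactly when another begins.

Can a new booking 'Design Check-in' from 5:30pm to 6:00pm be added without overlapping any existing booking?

No — it overlaps Outreach Demo

Architecture Standup: ends 9:30am at or before Design Check-in starts 5:30pm → clear.
Hiring Session: ends 12:30pm at or before Design Check-in starts 5:30pm → clear.
Retrospective Meeting: ends 1:00pm at or before Design Check-in starts 5:30pm → clear.
Design Briefing: ends 4:30pm at or before Design Check-in starts 5:30pm → clear.
Outreach Demo: starts 5:30pm before Design Check-in ends 6:00pm, and ends 7:00pm after Design Check-in starts 5:30pm → overlap.
Compliance Meeting: starts 7:00pm at or after Design Check-in ends 6:00pm → clear.
Vendor Session: starts 7:00pm at or after Design Check-in ends 6:00pm → clear.
Design Check-in overlaps Outreach Demo.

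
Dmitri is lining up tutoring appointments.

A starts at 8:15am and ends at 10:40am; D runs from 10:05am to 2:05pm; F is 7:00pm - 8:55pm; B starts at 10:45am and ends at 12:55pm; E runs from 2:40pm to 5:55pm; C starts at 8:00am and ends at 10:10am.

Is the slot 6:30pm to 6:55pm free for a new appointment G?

Yes — the slot is free

C: ends 10:10am at or before G starts 6:30pm → clear.
A: ends 10:40am at or before G starts 6:30pm → clear.
D: ends 2:05pm at or before G starts 6:30pm → clear.
B: ends 12:55pm at or before G starts 6:30pm → clear.
E: ends 5:55pm at or before G starts 6:30pm → clear.
F: starts 7:00pm at or after G ends 6:55pm → clear.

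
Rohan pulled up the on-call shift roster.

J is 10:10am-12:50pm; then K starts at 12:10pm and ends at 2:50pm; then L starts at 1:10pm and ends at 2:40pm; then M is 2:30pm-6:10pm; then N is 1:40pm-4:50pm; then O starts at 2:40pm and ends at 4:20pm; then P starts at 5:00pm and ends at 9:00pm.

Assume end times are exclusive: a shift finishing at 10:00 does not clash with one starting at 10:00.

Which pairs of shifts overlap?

J & K, K & L, K & M, K & N, K & O, L & M, L & N, M & N, M & O, M & P, N & O

Sorted by start: J, K, L, N, M, O, P.
K starts before J ends → J and K overlap.
L starts after J ends, so nothing later overlaps J either.
L starts before K ends → K and L overlap.
N starts before K ends → K and N overlap.
M starts before K ends → K and M overlap.
O starts before K ends → K and O overlap.
P starts after K ends.
N starts before L ends → L and N overlap.
M starts before L ends → L and M overlap.
O starts exactly when L ends (back-to-back, no overlap), so nothing later overlaps L either.
M starts before N ends → N and M overlap.
O starts before N ends → N and O overlap.
P starts after N ends.
O starts before M ends → M and O overlap.
P starts before M ends → M and P overlap.
P starts after O ends.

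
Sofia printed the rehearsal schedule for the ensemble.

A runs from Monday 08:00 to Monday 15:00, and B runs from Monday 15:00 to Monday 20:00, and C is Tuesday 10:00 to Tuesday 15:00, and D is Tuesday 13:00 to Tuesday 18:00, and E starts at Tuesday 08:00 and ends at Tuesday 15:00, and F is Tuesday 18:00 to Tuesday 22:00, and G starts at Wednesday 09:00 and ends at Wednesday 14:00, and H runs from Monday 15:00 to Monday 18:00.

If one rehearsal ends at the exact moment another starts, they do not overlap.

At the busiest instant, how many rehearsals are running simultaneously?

3

Sort all start/end points and keep a running count:
Monday 08:00 start A → 1
Monday 15:00 end A → 0
Monday 15:00 start B → 1
Monday 15:00 start H → 2
Monday 18:00 end H → 1
Monday 20:00 end B → 0
Tuesday 08:00 start E → 1
Tuesday 10:00 start C → 2
Tuesday 13:00 start D → 3
Tuesday 15:00 end C → 2
Tuesday 15:00 end E → 1
Tuesday 18:00 end D → 0
Tuesday 18:00 start F → 1
Tuesday 22:00 end F → 0
Wednesday 09:00 start G → 1
Wednesday 14:00 end G → 0
Peak is 3, at Tuesday 13:00 (C, D, E).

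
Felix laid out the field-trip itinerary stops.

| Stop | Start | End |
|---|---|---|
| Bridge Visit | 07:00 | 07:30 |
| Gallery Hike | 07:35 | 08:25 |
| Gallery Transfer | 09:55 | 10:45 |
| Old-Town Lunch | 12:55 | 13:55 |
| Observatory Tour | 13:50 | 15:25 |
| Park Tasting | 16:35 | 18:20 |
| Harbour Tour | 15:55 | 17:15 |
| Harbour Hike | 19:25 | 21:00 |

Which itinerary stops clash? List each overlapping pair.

Sorted by start: Bridge Visit, Gallery Hike, Gallery Transfer, Old-Town Lunch, Observatory Tour, Harbour Tour, Park Tasting, Harbour Hike.
Gallery Hike starts after Bridge Visit ends, so nothing later overlaps Bridge Visit either.
Gallery Transfer starts after Gallery Hike ends, so nothing later overlaps Gallery Hike either.
Old-Town Lunch starts after Gallery Transfer ends, so nothing later overlaps Gallery Transfer either.
Observatory Tour starts before Old-Town Lunch ends → Old-Town Lunch and Observatory Tour overlap.
Harbour Tour starts after Old-Town Lunch ends, so nothing later overlaps Old-Town Lunch either.
Harbour Tour starts after Observatory Tour ends, so nothing later overlaps Observatory Tour either.
Park Tasting starts before Harbour Tour ends → Harbour Tour and Park Tasting overlap.
Harbour Hike starts after Harbour Tour ends.
Harbour Hike starts after Park Tasting ends.

Harbour Tour & Park Tasting, Observatory Tour & Old-Town Lunch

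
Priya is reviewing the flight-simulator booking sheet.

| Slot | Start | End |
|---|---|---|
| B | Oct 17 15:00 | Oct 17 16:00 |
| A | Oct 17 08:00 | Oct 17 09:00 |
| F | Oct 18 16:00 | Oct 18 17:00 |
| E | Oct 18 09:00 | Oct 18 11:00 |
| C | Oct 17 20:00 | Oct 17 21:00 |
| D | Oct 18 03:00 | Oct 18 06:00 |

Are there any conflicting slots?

Two intervals overlap when each starts before the other ends.
Sorted by start: A, B, C, D, E, F.
B starts after A ends — done with A.
C starts after B ends — done with B.
D starts after C ends — done with C.
E starts after D ends — done with D.
F starts after E ends.
Every pair is clear; the schedule has no overlaps.

No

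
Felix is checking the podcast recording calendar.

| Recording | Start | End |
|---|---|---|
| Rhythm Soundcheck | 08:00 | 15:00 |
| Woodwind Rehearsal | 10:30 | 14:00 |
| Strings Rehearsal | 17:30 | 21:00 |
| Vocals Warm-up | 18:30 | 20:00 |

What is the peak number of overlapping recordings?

2

Walk through starts and ends in time order (an end at T is processed before a start at T):
08:00 start Rhythm Soundcheck → 1
10:30 start Woodwind Rehearsal → 2
14:00 end Woodwind Rehearsal → 1
15:00 end Rhythm Soundcheck → 0
17:30 start Strings Rehearsal → 1
18:30 start Vocals Warm-up → 2
20:00 end Vocals Warm-up → 1
21:00 end Strings Rehearsal → 0
Peak is 2, at 10:30 (Rhythm Soundcheck, Woodwind Rehearsal).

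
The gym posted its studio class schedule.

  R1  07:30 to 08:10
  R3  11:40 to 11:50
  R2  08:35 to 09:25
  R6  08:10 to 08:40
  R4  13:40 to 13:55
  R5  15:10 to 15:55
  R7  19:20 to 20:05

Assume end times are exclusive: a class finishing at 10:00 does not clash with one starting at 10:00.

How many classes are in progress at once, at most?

Sweep the timeline, counting +1 at each start and −1 at each end (ends before starts at a tie):
07:30 start R1 → 1
08:10 end R1 → 0
08:10 start R6 → 1
08:35 start R2 → 2
08:40 end R6 → 1
09:25 end R2 → 0
11:40 start R3 → 1
11:50 end R3 → 0
13:40 start R4 → 1
13:55 end R4 → 0
15:10 start R5 → 1
15:55 end R5 → 0
19:20 start R7 → 1
20:05 end R7 → 0
Peak is 2, at 08:35 (R2, R6).

2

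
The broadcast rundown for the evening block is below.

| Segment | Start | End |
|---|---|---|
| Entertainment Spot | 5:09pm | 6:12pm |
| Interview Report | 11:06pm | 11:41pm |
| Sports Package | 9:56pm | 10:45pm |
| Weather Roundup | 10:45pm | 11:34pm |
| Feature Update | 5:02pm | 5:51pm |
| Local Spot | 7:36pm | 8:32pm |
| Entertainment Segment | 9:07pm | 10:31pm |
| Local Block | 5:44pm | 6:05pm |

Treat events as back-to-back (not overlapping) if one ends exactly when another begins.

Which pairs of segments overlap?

Sorted by start: Feature Update, Entertainment Spot, Local Block, Local Spot, Entertainment Segment, Sports Package, Weather Roundup, Interview Report.
Entertainment Spot starts before Feature Update ends → Feature Update and Entertainment Spot overlap.
Local Block starts before Feature Update ends → Feature Update and Local Block overlap.
Local Spot starts after Feature Update ends — done with Feature Update.
Local Block starts before Entertainment Spot ends → Entertainment Spot and Local Block overlap.
Local Spot starts after Entertainment Spot ends — done with Entertainment Spot.
Local Spot starts after Local Block ends — done with Local Block.
Entertainment Segment starts after Local Spot ends — done with Local Spot.
Sports Package starts before Entertainment Segment ends → Entertainment Segment and Sports Package overlap.
Weather Roundup starts after Entertainment Segment ends — done with Entertainment Segment.
Weather Roundup starts exactly when Sports Package ends (back-to-back, no overlap) — done with Sports Package.
Interview Report starts before Weather Roundup ends → Weather Roundup and Interview Report overlap.

Entertainment Segment & Sports Package, Entertainment Spot & Feature Update, Entertainment Spot & Local Block, Feature Update & Local Block, Interview Report & Weather Roundup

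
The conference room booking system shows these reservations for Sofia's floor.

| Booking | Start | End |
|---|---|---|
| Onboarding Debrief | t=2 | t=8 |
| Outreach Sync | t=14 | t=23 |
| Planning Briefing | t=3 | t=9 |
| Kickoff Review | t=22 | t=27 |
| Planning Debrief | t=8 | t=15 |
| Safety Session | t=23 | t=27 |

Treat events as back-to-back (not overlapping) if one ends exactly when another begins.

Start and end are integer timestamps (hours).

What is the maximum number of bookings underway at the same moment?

2

Sort all start/end points and keep a running count:
t=2 start Onboarding Debrief → 1
t=3 start Planning Briefing → 2
t=8 end Onboarding Debrief → 1
t=8 start Planning Debrief → 2
t=9 end Planning Briefing → 1
t=14 start Outreach Sync → 2
t=15 end Planning Debrief → 1
t=22 start Kickoff Review → 2
t=23 end Outreach Sync → 1
t=23 start Safety Session → 2
t=27 end Kickoff Review → 1
t=27 end Safety Session → 0
Peak is 2, at t=3 (Onboarding Debrief, Planning Briefing).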